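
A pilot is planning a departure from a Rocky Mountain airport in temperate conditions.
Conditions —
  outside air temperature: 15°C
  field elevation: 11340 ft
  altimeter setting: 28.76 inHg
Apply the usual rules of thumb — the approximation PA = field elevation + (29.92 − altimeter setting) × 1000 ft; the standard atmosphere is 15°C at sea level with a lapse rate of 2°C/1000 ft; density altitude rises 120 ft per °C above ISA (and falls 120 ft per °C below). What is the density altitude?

15500 ft

Pressure altitude = 11340 + (29.92 − 28.76) × 1000 = 11340 + (+1160) = 12500 ft.
ISA temperature at 12500 ft = 15 − 2 × (12500/1000) = -10°C.
ISA deviation = 15 − (-10) = +25°C.
Density altitude = 12500 + 120 × (25) = 15500 ft.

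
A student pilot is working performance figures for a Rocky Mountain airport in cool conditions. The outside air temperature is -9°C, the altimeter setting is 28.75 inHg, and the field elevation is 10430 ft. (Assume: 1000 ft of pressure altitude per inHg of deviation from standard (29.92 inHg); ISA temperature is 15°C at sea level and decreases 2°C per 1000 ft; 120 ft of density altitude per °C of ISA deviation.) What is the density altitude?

Pressure altitude = 10430 + (29.92 − 28.75) × 1000 = 10430 + (+1170) = 11600 ft.
ISA temperature at 11600 ft = 15 − 2 × (11600/1000) = -8.2°C.
ISA deviation = -9 − (-8.2) = -0.8°C.
Density altitude = 11600 + 120 × (-0.8) = 11504 ft.

11504 ft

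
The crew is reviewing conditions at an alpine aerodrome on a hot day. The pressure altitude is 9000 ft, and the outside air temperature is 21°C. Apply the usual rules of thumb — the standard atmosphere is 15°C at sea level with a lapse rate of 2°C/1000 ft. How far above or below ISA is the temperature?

ISA temperature at 9000 ft = 15 − 2 × (9000/1000) = -3°C.
Deviation = OAT − ISA = 21 − (-3) = +24°C.

ISA+24°C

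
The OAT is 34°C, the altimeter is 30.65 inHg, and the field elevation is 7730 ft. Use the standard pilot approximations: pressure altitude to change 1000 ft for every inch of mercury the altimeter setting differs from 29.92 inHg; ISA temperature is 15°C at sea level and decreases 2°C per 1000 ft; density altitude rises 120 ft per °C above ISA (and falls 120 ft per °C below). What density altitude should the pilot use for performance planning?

Pressure altitude = 7730 + (29.92 − 30.65) × 1000 = 7730 + (-730) = 7000 ft.
ISA temperature at 7000 ft = 15 − 2 × (7000/1000) = 1°C.
ISA deviation = 34 − 1 = +33°C.
Density altitude = 7000 + 120 × (33) = 10960 ft.

10960 ft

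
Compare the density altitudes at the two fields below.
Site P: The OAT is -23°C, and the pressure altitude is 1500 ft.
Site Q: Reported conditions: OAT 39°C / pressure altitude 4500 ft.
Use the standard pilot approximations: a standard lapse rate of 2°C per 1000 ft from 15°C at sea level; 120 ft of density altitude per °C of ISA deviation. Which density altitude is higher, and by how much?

Site P: ISA temp = 12°C, deviation -35°C, DA = 1500 + 120 × (-35) = -2700 ft.
Site Q: ISA temp = 6°C, deviation +33°C, DA = 4500 + 120 × 33 = 8460 ft.
Site Q is higher by 8460 − (-2700) = 11160 ft.

Site Q by 11160 ft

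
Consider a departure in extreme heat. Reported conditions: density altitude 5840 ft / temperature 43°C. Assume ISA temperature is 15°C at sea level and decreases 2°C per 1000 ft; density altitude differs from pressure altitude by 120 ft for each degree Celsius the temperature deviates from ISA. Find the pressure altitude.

DA = PA + 120 × (OAT − (15 − 2·PA/1000)) = PA + 120·OAT − 1800 + 0.24·PA = 1.24·PA + 120·OAT − 1800.
So 1.24·PA = 5840 − 120 × 43 + 1800 = 2480.
PA = 2480 / 1.24 = 2000 ft.

2000 ft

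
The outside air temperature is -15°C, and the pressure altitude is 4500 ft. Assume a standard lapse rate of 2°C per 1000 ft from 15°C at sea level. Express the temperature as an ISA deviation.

ISA-21°C

ISA temperature at 4500 ft = 15 − 2 × (4500/1000) = 6°C.
Deviation = OAT − ISA = -15 − 6 = -21°C.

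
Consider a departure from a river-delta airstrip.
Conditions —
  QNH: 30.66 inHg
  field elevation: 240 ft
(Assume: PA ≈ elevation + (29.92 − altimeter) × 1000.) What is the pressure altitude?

Pressure correction = (29.92 − 30.66) × 1000 = -740 ft.
Pressure altitude = 240 + (-740) = -500 ft.

-500 ft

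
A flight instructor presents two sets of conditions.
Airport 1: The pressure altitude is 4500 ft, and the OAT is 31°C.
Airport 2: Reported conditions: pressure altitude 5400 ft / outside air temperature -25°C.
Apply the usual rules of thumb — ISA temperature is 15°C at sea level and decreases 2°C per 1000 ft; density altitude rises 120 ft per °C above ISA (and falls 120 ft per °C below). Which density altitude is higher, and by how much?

Airport 1: ISA temp = 6°C, deviation +25°C, DA = 4500 + 120 × 25 = 7500 ft.
Airport 2: ISA temp = 4.2°C, deviation -29.2°C, DA = 5400 + 120 × (-29.2) = 1896 ft.
Airport 1 is higher by 7500 − 1896 = 5604 ft.

Airport 1 by 5604 ft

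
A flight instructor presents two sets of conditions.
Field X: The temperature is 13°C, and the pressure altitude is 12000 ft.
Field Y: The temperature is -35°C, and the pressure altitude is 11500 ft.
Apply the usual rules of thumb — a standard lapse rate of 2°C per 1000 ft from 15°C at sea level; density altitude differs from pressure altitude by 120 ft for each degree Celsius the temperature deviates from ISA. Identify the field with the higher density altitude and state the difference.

Field X by 6380 ft

Field X: ISA temp = -9°C, deviation +22°C, DA = 12000 + 120 × 22 = 14640 ft.
Field Y: ISA temp = -8°C, deviation -27°C, DA = 11500 + 120 × (-27) = 8260 ft.
Field X is higher by 14640 − 8260 = 6380 ft.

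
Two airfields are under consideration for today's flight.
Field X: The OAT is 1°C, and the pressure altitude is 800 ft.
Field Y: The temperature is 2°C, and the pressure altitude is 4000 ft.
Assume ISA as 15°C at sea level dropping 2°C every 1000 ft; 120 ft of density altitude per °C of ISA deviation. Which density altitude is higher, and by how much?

Field Y by 4088 ft

Field X: ISA temp = 13.4°C, deviation -12.4°C, DA = 800 + 120 × (-12.4) = -688 ft.
Field Y: ISA temp = 7°C, deviation -5°C, DA = 4000 + 120 × (-5) = 3400 ft.
Field Y is higher by 3400 − (-688) = 4088 ft.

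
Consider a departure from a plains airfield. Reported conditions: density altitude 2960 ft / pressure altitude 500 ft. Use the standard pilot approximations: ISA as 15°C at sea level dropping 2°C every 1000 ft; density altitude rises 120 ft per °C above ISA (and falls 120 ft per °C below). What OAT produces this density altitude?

Density altitude − pressure altitude = 2960 − 500 = +2460 ft.
At 120 ft/°C that is an ISA deviation of 2460/120 = +20.5°C.
ISA temperature at 500 ft = 15 − 2 × (500/1000) = 14°C.
OAT = ISA + deviation = 14 + (+20.5) = 34.5°C.

34.5°C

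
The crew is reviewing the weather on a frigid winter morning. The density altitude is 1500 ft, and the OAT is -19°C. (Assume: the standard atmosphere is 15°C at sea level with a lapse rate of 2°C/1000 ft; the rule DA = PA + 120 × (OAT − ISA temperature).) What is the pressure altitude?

4500 ft

DA = PA + 120 × (OAT − (15 − 2·PA/1000)) = PA + 120·OAT − 1800 + 0.24·PA = 1.24·PA + 120·OAT − 1800.
So 1.24·PA = 1500 − 120 × (-19) + 1800 = 5580.
PA = 5580 / 1.24 = 4500 ft.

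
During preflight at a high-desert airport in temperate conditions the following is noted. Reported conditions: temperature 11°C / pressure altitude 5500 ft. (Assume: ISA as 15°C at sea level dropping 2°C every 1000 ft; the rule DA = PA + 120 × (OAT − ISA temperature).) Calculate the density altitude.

ISA temperature at 5500 ft = 15 − 2 × (5500/1000) = 4°C.
ISA deviation = 11 − 4 = +7°C.
Density altitude = 5500 + 120 × (7) = 5500 + (+840) = 6340 ft.

6340 ft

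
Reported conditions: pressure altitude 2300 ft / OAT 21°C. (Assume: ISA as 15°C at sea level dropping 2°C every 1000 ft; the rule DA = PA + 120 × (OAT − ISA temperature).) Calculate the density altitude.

ISA temperature at 2300 ft = 15 − 2 × (2300/1000) = 10.4°C.
ISA deviation = 21 − 10.4 = +10.6°C.
Density altitude = 2300 + 120 × (10.6) = 2300 + (+1272) = 3572 ft.

3572 ft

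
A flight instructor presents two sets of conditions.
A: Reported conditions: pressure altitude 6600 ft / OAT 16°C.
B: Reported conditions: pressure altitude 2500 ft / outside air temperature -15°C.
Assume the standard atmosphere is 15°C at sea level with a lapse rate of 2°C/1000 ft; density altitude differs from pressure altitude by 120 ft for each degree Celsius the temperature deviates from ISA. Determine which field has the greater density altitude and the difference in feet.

A by 8804 ft

A: ISA temp = 1.8°C, deviation +14.2°C, DA = 6600 + 120 × 14.2 = 8304 ft.
B: ISA temp = 10°C, deviation -25°C, DA = 2500 + 120 × (-25) = -500 ft.
A is higher by 8304 − (-500) = 8804 ft.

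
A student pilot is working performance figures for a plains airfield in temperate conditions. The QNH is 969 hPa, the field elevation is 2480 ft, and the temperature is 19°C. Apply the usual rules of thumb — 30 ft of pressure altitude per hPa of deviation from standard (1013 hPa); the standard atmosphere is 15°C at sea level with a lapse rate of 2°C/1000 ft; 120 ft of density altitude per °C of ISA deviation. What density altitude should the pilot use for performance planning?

5192 ft

Pressure altitude = 2480 + (1013 − 969) × 30 = 2480 + (+1320) = 3800 ft.
ISA temperature at 3800 ft = 15 − 2 × (3800/1000) = 7.4°C.
ISA deviation = 19 − 7.4 = +11.6°C.
Density altitude = 3800 + 120 × (11.6) = 5192 ft.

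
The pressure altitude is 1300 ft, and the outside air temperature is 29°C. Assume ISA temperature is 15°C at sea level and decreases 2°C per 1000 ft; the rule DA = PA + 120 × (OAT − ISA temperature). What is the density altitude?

3292 ft

ISA temperature at 1300 ft = 15 − 2 × (1300/1000) = 12.4°C.
ISA deviation = 29 − 12.4 = +16.6°C.
Density altitude = 1300 + 120 × (16.6) = 1300 + (+1992) = 3292 ft.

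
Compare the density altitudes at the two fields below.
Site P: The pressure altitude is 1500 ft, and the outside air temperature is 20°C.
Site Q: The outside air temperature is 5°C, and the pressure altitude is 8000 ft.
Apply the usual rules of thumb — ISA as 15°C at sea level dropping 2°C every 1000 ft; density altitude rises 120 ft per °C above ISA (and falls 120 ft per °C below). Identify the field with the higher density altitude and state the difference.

Site Q by 6260 ft

Site P: ISA temp = 12°C, deviation +8°C, DA = 1500 + 120 × 8 = 2460 ft.
Site Q: ISA temp = -1°C, deviation +6°C, DA = 8000 + 120 × 6 = 8720 ft.
Site Q is higher by 8720 − 2460 = 6260 ft.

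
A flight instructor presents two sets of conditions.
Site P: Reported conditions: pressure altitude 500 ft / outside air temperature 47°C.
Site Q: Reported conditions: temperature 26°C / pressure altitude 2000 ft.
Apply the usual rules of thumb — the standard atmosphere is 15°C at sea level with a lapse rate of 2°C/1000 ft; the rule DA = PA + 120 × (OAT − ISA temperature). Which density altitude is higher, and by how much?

Site P by 660 ft

Site P: ISA temp = 14°C, deviation +33°C, DA = 500 + 120 × 33 = 4460 ft.
Site Q: ISA temp = 11°C, deviation +15°C, DA = 2000 + 120 × 15 = 3800 ft.
Site P is higher by 4460 − 3800 = 660 ft.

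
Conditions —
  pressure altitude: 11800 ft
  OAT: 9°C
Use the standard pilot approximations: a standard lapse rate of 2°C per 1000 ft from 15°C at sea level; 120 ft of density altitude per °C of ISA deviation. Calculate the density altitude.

ISA temperature at 11800 ft = 15 − 2 × (11800/1000) = -8.6°C.
ISA deviation = 9 − (-8.6) = +17.6°C.
Density altitude = 11800 + 120 × (17.6) = 11800 + (+2112) = 13912 ft.

13912 ft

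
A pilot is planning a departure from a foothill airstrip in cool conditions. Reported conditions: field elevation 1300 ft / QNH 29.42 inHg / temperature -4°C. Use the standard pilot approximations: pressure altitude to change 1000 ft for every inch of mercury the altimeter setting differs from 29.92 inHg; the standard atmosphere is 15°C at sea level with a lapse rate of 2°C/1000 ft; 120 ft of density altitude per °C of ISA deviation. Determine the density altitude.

Pressure altitude = 1300 + (29.92 − 29.42) × 1000 = 1300 + (+500) = 1800 ft.
ISA temperature at 1800 ft = 15 − 2 × (1800/1000) = 11.4°C.
ISA deviation = -4 − 11.4 = -15.4°C.
Density altitude = 1800 + 120 × (-15.4) = -48 ft.

-48 ft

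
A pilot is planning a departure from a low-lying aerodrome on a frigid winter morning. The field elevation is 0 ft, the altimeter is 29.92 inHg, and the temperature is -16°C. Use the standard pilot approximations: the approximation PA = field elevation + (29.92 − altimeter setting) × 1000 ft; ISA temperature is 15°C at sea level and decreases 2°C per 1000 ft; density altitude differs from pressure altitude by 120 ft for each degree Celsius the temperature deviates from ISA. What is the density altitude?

Pressure altitude = 0 + (29.92 − 29.92) × 1000 = 0 + (0) = 0 ft.
ISA temperature at 0 ft = 15 − 2 × (0/1000) = 15°C.
ISA deviation = -16 − 15 = -31°C.
Density altitude = 0 + 120 × (-31) = -3720 ft.

-3720 ft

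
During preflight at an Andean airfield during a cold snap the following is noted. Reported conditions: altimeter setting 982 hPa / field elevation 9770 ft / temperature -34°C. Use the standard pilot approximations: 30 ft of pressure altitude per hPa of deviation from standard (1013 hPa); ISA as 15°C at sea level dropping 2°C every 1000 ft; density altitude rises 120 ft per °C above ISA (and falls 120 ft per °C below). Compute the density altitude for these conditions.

7388 ft

Pressure altitude = 9770 + (1013 − 982) × 30 = 9770 + (+930) = 10700 ft.
ISA temperature at 10700 ft = 15 − 2 × (10700/1000) = -6.4°C.
ISA deviation = -34 − (-6.4) = -27.6°C.
Density altitude = 10700 + 120 × (-27.6) = 7388 ft.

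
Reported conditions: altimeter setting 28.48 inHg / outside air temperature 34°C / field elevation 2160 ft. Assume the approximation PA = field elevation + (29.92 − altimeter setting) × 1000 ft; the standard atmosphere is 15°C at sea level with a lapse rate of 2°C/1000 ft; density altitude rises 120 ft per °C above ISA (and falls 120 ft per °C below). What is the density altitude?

6744 ft

Pressure altitude = 2160 + (29.92 − 28.48) × 1000 = 2160 + (+1440) = 3600 ft.
ISA temperature at 3600 ft = 15 − 2 × (3600/1000) = 7.8°C.
ISA deviation = 34 − 7.8 = +26.2°C.
Density altitude = 3600 + 120 × (26.2) = 6744 ft.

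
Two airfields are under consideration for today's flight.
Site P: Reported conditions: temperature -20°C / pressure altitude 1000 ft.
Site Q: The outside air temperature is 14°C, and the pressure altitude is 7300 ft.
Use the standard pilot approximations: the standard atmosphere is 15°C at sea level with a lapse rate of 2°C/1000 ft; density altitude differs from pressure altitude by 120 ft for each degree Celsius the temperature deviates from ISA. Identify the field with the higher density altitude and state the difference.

Site Q by 11892 ft

Site P: ISA temp = 13°C, deviation -33°C, DA = 1000 + 120 × (-33) = -2960 ft.
Site Q: ISA temp = 0.4°C, deviation +13.6°C, DA = 7300 + 120 × 13.6 = 8932 ft.
Site Q is higher by 8932 − (-2960) = 11892 ft.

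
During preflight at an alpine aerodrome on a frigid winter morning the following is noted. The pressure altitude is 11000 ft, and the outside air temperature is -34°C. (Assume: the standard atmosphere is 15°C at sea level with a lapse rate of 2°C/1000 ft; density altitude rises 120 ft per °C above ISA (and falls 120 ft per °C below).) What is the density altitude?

ISA temperature at 11000 ft = 15 − 2 × (11000/1000) = -7°C.
ISA deviation = -34 − (-7) = -27°C.
Density altitude = 11000 + 120 × (-27) = 11000 + (-3240) = 7760 ft.

7760 ft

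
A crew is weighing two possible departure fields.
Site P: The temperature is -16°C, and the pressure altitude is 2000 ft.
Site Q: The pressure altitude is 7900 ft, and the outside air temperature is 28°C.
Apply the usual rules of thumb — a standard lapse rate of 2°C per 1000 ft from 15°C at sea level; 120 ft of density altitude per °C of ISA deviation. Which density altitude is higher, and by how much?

Site P: ISA temp = 11°C, deviation -27°C, DA = 2000 + 120 × (-27) = -1240 ft.
Site Q: ISA temp = -0.8°C, deviation +28.8°C, DA = 7900 + 120 × 28.8 = 11356 ft.
Site Q is higher by 11356 − (-1240) = 12596 ft.

Site Q by 12596 ft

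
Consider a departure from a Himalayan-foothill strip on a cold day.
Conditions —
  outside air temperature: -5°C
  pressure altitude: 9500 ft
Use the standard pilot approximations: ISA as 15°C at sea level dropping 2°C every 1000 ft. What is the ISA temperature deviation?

ISA-1°C

ISA temperature at 9500 ft = 15 − 2 × (9500/1000) = -4°C.
Deviation = OAT − ISA = -5 − (-4) = -1°C.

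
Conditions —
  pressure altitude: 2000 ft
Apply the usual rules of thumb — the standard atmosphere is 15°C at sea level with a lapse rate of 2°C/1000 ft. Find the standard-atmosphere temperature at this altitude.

ISA temperature = 15 − 2 × (2000/1000) = 15 − 4 = 11°C.

11°C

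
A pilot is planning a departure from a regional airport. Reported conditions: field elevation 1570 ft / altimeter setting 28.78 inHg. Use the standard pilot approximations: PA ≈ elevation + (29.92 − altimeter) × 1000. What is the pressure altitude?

Pressure correction = (29.92 − 28.78) × 1000 = +1140 ft.
Pressure altitude = 1570 + (+1140) = 2710 ft.

2710 ft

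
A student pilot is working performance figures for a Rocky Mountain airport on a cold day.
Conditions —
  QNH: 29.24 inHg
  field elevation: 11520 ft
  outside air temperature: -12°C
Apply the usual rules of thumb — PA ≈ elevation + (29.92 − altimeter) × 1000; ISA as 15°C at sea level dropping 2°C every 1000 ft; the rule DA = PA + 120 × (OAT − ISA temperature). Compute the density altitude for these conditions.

Pressure altitude = 11520 + (29.92 − 29.24) × 1000 = 11520 + (+680) = 12200 ft.
ISA temperature at 12200 ft = 15 − 2 × (12200/1000) = -9.4°C.
ISA deviation = -12 − (-9.4) = -2.6°C.
Density altitude = 12200 + 120 × (-2.6) = 11888 ft.

11888 ft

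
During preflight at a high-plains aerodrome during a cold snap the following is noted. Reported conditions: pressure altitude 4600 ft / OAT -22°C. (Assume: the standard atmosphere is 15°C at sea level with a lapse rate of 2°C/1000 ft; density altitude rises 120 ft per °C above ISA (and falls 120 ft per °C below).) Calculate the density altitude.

1264 ft

ISA temperature at 4600 ft = 15 − 2 × (4600/1000) = 5.8°C.
ISA deviation = -22 − 5.8 = -27.8°C.
Density altitude = 4600 + 120 × (-27.8) = 4600 + (-3336) = 1264 ft.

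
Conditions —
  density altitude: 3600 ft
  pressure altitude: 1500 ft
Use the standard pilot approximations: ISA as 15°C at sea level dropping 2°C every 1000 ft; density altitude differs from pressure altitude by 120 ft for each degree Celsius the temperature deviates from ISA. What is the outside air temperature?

29.5°C

Density altitude − pressure altitude = 3600 − 1500 = +2100 ft.
At 120 ft/°C that is an ISA deviation of 2100/120 = +17.5°C.
ISA temperature at 1500 ft = 15 − 2 × (1500/1000) = 12°C.
OAT = ISA + deviation = 12 + (+17.5) = 29.5°C.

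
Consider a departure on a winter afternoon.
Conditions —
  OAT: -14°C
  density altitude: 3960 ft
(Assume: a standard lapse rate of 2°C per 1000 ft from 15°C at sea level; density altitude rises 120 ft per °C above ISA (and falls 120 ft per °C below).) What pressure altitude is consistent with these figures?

6000 ft

DA = PA + 120 × (OAT − (15 − 2·PA/1000)) = PA + 120·OAT − 1800 + 0.24·PA = 1.24·PA + 120·OAT − 1800.
So 1.24·PA = 3960 − 120 × (-14) + 1800 = 7440.
PA = 7440 / 1.24 = 6000 ft.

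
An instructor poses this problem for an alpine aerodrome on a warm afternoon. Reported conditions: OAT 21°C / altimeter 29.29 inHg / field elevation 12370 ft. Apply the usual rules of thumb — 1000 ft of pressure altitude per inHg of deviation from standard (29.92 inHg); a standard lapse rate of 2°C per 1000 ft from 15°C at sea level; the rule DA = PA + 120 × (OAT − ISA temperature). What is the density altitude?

Pressure altitude = 12370 + (29.92 − 29.29) × 1000 = 12370 + (+630) = 13000 ft.
ISA temperature at 13000 ft = 15 − 2 × (13000/1000) = -11°C.
ISA deviation = 21 − (-11) = +32°C.
Density altitude = 13000 + 120 × (32) = 16840 ft.

16840 ft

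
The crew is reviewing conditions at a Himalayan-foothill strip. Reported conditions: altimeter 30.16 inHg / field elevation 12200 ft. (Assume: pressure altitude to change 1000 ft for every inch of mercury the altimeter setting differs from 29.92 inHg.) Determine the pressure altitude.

Pressure correction = (29.92 − 30.16) × 1000 = -240 ft.
Pressure altitude = 12200 + (-240) = 11960 ft.

11960 ft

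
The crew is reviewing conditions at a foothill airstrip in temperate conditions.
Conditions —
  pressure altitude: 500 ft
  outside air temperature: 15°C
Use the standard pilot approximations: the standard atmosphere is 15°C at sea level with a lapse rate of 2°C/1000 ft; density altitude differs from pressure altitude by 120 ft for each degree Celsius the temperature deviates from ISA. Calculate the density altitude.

ISA temperature at 500 ft = 15 − 2 × (500/1000) = 14°C.
ISA deviation = 15 − 14 = +1°C.
Density altitude = 500 + 120 × (1) = 500 + (+120) = 620 ft.

620 ft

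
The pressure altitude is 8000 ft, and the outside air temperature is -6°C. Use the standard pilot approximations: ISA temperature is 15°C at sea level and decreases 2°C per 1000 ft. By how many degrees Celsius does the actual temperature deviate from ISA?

ISA-5°C

ISA temperature at 8000 ft = 15 − 2 × (8000/1000) = -1°C.
Deviation = OAT − ISA = -6 − (-1) = -5°C.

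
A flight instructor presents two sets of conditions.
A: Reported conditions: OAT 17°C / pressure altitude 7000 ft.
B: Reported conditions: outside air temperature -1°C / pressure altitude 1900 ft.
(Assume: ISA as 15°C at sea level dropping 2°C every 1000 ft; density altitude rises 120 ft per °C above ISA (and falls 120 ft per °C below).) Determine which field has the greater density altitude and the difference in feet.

A by 8484 ft

A: ISA temp = 1°C, deviation +16°C, DA = 7000 + 120 × 16 = 8920 ft.
B: ISA temp = 11.2°C, deviation -12.2°C, DA = 1900 + 120 × (-12.2) = 436 ft.
A is higher by 8920 − 436 = 8484 ft.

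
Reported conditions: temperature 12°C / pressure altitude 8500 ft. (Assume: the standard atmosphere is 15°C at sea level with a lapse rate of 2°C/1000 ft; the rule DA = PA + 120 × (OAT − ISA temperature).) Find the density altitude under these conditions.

ISA temperature at 8500 ft = 15 − 2 × (8500/1000) = -2°C.
ISA deviation = 12 − (-2) = +14°C.
Density altitude = 8500 + 120 × (14) = 8500 + (+1680) = 10180 ft.

10180 ft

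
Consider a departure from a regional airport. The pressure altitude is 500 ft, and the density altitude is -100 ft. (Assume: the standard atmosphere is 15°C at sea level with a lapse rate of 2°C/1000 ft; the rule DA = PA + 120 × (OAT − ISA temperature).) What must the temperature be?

9°C

Density altitude − pressure altitude = -100 − 500 = -600 ft.
At 120 ft/°C that is an ISA deviation of -600/120 = -5°C.
ISA temperature at 500 ft = 15 − 2 × (500/1000) = 14°C.
OAT = ISA + deviation = 14 + (-5) = 9°C.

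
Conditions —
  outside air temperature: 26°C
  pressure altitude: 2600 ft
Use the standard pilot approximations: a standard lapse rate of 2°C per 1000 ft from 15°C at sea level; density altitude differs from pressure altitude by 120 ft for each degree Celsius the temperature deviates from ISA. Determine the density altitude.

ISA temperature at 2600 ft = 15 − 2 × (2600/1000) = 9.8°C.
ISA deviation = 26 − 9.8 = +16.2°C.
Density altitude = 2600 + 120 × (16.2) = 2600 + (+1944) = 4544 ft.

4544 ft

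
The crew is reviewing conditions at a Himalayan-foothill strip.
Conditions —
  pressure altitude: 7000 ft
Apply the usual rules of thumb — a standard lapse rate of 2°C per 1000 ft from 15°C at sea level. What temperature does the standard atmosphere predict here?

1°C

ISA temperature = 15 − 2 × (7000/1000) = 15 − 14 = 1°C.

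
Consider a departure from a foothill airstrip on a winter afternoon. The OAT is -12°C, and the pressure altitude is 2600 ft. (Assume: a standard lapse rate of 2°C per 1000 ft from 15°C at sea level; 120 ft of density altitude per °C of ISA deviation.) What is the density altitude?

-16 ft

ISA temperature at 2600 ft = 15 − 2 × (2600/1000) = 9.8°C.
ISA deviation = -12 − 9.8 = -21.8°C.
Density altitude = 2600 + 120 × (-21.8) = 2600 + (-2616) = -16 ft.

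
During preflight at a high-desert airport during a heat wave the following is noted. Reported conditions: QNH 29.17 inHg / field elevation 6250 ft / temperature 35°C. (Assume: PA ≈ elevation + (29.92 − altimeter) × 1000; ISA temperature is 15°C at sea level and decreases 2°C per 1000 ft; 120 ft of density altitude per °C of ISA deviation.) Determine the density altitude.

11080 ft

Pressure altitude = 6250 + (29.92 − 29.17) × 1000 = 6250 + (+750) = 7000 ft.
ISA temperature at 7000 ft = 15 − 2 × (7000/1000) = 1°C.
ISA deviation = 35 − 1 = +34°C.
Density altitude = 7000 + 120 × (34) = 11080 ft.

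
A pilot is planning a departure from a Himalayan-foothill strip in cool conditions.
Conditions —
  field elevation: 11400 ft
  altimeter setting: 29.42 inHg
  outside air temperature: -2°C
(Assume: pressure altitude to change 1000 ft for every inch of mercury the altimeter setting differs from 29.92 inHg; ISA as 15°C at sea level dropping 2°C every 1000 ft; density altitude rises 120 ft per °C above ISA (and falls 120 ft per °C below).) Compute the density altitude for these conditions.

Pressure altitude = 11400 + (29.92 − 29.42) × 1000 = 11400 + (+500) = 11900 ft.
ISA temperature at 11900 ft = 15 − 2 × (11900/1000) = -8.8°C.
ISA deviation = -2 − (-8.8) = +6.8°C.
Density altitude = 11900 + 120 × (6.8) = 12716 ft.

12716 ft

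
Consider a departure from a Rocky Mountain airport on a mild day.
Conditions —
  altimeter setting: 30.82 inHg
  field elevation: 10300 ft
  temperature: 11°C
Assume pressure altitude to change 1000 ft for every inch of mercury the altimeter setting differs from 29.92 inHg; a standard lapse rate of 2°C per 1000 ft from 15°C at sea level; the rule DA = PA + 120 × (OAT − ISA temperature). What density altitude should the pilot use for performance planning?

11176 ft

Pressure altitude = 10300 + (29.92 − 30.82) × 1000 = 10300 + (-900) = 9400 ft.
ISA temperature at 9400 ft = 15 − 2 × (9400/1000) = -3.8°C.
ISA deviation = 11 − (-3.8) = +14.8°C.
Density altitude = 9400 + 120 × (14.8) = 11176 ft.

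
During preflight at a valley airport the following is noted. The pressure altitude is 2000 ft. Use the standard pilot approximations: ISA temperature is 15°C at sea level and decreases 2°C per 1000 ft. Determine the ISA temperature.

ISA temperature = 15 − 2 × (2000/1000) = 15 − 4 = 11°C.

11°C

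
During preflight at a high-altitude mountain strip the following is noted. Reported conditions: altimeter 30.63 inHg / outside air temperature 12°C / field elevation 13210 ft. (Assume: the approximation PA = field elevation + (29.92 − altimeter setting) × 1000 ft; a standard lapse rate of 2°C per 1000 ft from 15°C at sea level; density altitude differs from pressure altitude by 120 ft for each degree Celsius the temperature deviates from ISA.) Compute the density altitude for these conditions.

Pressure altitude = 13210 + (29.92 − 30.63) × 1000 = 13210 + (-710) = 12500 ft.
ISA temperature at 12500 ft = 15 − 2 × (12500/1000) = -10°C.
ISA deviation = 12 − (-10) = +22°C.
Density altitude = 12500 + 120 × (22) = 15140 ft.

15140 ft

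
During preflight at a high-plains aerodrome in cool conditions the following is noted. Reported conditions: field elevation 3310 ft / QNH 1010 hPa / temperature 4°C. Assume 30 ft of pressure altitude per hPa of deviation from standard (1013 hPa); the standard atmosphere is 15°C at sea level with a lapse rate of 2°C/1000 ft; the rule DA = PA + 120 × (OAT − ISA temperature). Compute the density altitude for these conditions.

2896 ft

Pressure altitude = 3310 + (1013 − 1010) × 30 = 3310 + (+90) = 3400 ft.
ISA temperature at 3400 ft = 15 − 2 × (3400/1000) = 8.2°C.
ISA deviation = 4 − 8.2 = -4.2°C.
Density altitude = 3400 + 120 × (-4.2) = 2896 ft.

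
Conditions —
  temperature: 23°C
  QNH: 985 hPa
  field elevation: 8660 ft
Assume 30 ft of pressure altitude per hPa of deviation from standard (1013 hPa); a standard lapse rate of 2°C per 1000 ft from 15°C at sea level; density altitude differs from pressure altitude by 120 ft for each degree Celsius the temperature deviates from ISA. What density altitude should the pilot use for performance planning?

12740 ft

Pressure altitude = 8660 + (1013 − 985) × 30 = 8660 + (+840) = 9500 ft.
ISA temperature at 9500 ft = 15 − 2 × (9500/1000) = -4°C.
ISA deviation = 23 − (-4) = +27°C.
Density altitude = 9500 + 120 × (27) = 12740 ft.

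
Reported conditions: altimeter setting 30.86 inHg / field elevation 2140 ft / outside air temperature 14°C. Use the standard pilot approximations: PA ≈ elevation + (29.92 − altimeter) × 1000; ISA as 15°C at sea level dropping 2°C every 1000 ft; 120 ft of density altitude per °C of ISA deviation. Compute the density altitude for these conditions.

Pressure altitude = 2140 + (29.92 − 30.86) × 1000 = 2140 + (-940) = 1200 ft.
ISA temperature at 1200 ft = 15 − 2 × (1200/1000) = 12.6°C.
ISA deviation = 14 − 12.6 = +1.4°C.
Density altitude = 1200 + 120 × (1.4) = 1368 ft.

1368 ft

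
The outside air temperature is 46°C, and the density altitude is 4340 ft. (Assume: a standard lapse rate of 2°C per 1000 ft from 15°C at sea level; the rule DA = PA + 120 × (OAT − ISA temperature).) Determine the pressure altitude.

DA = PA + 120 × (OAT − (15 − 2·PA/1000)) = PA + 120·OAT − 1800 + 0.24·PA = 1.24·PA + 120·OAT − 1800.
So 1.24·PA = 4340 − 120 × 46 + 1800 = 620.
PA = 620 / 1.24 = 500 ft.

500 ft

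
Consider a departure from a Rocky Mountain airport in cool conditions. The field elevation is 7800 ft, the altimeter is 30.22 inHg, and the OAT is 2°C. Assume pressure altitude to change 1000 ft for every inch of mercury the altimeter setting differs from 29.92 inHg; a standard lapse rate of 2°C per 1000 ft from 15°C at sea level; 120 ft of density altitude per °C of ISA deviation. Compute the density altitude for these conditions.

Pressure altitude = 7800 + (29.92 − 30.22) × 1000 = 7800 + (-300) = 7500 ft.
ISA temperature at 7500 ft = 15 − 2 × (7500/1000) = 0°C.
ISA deviation = 2 − 0 = +2°C.
Density altitude = 7500 + 120 × (2) = 7740 ft.

7740 ft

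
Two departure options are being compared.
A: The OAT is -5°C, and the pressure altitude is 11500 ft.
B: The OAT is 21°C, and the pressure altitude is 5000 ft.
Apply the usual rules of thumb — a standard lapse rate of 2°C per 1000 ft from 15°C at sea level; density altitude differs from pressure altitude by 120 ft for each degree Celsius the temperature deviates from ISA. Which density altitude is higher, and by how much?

A: ISA temp = -8°C, deviation +3°C, DA = 11500 + 120 × 3 = 11860 ft.
B: ISA temp = 5°C, deviation +16°C, DA = 5000 + 120 × 16 = 6920 ft.
A is higher by 11860 − 6920 = 4940 ft.

A by 4940 ft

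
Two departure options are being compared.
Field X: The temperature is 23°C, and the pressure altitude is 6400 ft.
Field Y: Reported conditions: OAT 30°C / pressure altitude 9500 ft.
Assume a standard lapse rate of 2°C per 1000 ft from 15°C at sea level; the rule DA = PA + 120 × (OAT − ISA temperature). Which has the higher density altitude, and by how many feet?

Field X: ISA temp = 2.2°C, deviation +20.8°C, DA = 6400 + 120 × 20.8 = 8896 ft.
Field Y: ISA temp = -4°C, deviation +34°C, DA = 9500 + 120 × 34 = 13580 ft.
Field Y is higher by 13580 − 8896 = 4684 ft.

Field Y by 4684 ft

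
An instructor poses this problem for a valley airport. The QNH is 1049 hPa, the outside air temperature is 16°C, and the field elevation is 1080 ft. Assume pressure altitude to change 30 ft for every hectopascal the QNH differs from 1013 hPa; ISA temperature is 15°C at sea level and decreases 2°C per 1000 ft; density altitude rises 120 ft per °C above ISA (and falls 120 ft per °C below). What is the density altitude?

Pressure altitude = 1080 + (1013 − 1049) × 30 = 1080 + (-1080) = 0 ft.
ISA temperature at 0 ft = 15 − 2 × (0/1000) = 15°C.
ISA deviation = 16 − 15 = +1°C.
Density altitude = 0 + 120 × (1) = 120 ft.

120 ft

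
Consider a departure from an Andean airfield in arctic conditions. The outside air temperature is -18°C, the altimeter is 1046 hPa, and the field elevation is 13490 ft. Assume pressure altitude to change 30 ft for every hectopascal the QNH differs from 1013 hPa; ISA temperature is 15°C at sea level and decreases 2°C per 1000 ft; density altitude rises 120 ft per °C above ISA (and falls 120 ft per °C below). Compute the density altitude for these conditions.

Pressure altitude = 13490 + (1013 − 1046) × 30 = 13490 + (-990) = 12500 ft.
ISA temperature at 12500 ft = 15 − 2 × (12500/1000) = -10°C.
ISA deviation = -18 − (-10) = -8°C.
Density altitude = 12500 + 120 × (-8) = 11540 ft.

11540 ft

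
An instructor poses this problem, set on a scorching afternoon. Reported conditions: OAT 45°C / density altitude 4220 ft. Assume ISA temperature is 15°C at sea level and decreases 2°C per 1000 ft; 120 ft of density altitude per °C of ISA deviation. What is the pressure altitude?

DA = PA + 120 × (OAT − (15 − 2·PA/1000)) = PA + 120·OAT − 1800 + 0.24·PA = 1.24·PA + 120·OAT − 1800.
So 1.24·PA = 4220 − 120 × 45 + 1800 = 620.
PA = 620 / 1.24 = 500 ft.

500 ft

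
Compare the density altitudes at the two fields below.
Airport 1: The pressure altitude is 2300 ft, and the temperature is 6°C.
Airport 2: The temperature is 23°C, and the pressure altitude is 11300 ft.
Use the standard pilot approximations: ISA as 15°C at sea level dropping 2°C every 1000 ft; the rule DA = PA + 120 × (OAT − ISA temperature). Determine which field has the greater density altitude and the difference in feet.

Airport 1: ISA temp = 10.4°C, deviation -4.4°C, DA = 2300 + 120 × (-4.4) = 1772 ft.
Airport 2: ISA temp = -7.6°C, deviation +30.6°C, DA = 11300 + 120 × 30.6 = 14972 ft.
Airport 2 is higher by 14972 − 1772 = 13200 ft.

Airport 2 by 13200 ft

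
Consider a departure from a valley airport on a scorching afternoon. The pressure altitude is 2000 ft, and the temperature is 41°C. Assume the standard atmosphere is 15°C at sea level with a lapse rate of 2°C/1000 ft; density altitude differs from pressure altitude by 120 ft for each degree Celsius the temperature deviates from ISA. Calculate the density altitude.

5600 ft

ISA temperature at 2000 ft = 15 − 2 × (2000/1000) = 11°C.
ISA deviation = 41 − 11 = +30°C.
Density altitude = 2000 + 120 × (30) = 2000 + (+3600) = 5600 ft.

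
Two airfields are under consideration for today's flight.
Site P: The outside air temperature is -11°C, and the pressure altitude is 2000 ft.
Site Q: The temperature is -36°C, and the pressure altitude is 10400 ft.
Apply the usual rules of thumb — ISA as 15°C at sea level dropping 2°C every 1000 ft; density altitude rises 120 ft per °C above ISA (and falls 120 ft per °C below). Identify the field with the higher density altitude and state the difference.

Site Q by 7416 ft

Site P: ISA temp = 11°C, deviation -22°C, DA = 2000 + 120 × (-22) = -640 ft.
Site Q: ISA temp = -5.8°C, deviation -30.2°C, DA = 10400 + 120 × (-30.2) = 6776 ft.
Site Q is higher by 6776 − (-640) = 7416 ft.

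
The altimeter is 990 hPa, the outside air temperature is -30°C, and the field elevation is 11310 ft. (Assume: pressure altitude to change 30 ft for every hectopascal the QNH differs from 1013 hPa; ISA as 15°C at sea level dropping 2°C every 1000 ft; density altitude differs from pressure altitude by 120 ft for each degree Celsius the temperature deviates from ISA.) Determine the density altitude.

9480 ft

Pressure altitude = 11310 + (1013 − 990) × 30 = 11310 + (+690) = 12000 ft.
ISA temperature at 12000 ft = 15 − 2 × (12000/1000) = -9°C.
ISA deviation = -30 − (-9) = -21°C.
Density altitude = 12000 + 120 × (-21) = 9480 ft.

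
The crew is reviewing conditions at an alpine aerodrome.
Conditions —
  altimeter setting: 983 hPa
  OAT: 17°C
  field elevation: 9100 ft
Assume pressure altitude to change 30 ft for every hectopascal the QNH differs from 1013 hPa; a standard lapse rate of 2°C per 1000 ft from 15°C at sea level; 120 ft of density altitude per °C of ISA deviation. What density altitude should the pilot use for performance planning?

12640 ft

Pressure altitude = 9100 + (1013 − 983) × 30 = 9100 + (+900) = 10000 ft.
ISA temperature at 10000 ft = 15 − 2 × (10000/1000) = -5°C.
ISA deviation = 17 − (-5) = +22°C.
Density altitude = 10000 + 120 × (22) = 12640 ft.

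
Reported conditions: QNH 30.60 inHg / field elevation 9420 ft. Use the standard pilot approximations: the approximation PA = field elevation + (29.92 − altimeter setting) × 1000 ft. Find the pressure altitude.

8740 ft

Pressure correction = (29.92 − 30.60) × 1000 = -680 ft.
Pressure altitude = 9420 + (-680) = 8740 ft.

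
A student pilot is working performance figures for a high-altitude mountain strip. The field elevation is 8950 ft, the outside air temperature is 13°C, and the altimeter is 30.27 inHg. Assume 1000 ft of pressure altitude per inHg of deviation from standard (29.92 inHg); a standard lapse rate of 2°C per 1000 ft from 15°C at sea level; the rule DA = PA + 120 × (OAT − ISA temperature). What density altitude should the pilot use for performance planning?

10424 ft

Pressure altitude = 8950 + (29.92 − 30.27) × 1000 = 8950 + (-350) = 8600 ft.
ISA temperature at 8600 ft = 15 − 2 × (8600/1000) = -2.2°C.
ISA deviation = 13 − (-2.2) = +15.2°C.
Density altitude = 8600 + 120 × (15.2) = 10424 ft.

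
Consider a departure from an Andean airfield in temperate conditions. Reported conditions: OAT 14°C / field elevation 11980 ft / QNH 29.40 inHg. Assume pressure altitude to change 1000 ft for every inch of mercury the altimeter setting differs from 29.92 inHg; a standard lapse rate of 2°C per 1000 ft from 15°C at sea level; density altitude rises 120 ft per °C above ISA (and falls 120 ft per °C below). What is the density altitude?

15380 ft

Pressure altitude = 11980 + (29.92 − 29.40) × 1000 = 11980 + (+520) = 12500 ft.
ISA temperature at 12500 ft = 15 − 2 × (12500/1000) = -10°C.
ISA deviation = 14 − (-10) = +24°C.
Density altitude = 12500 + 120 × (24) = 15380 ft.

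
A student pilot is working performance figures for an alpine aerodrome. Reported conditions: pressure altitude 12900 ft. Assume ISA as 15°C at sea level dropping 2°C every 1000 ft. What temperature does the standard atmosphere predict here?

-10.8°C

ISA temperature = 15 − 2 × (12900/1000) = 15 − 25.8 = -10.8°C.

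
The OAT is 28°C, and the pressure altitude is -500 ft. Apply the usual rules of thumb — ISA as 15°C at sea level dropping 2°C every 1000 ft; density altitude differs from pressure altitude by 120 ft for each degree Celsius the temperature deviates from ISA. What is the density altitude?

940 ft

ISA temperature at -500 ft = 15 − 2 × (-500/1000) = 16°C.
ISA deviation = 28 − 16 = +12°C.
Density altitude = -500 + 120 × (12) = -500 + (+1440) = 940 ft.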